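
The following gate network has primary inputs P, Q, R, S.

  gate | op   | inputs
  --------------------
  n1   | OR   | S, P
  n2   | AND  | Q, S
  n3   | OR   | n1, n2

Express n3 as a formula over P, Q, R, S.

(S OR P) OR (Q AND S)

n1 = S OR P
n2 = Q AND S
n3 = n1 OR n2 = (S OR P) OR (Q AND S)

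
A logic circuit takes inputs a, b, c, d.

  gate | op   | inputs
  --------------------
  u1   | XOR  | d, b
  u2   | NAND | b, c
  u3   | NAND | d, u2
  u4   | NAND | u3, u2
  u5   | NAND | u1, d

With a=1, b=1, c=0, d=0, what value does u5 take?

u1 = 0 XOR 1 = 1
u5 = 1 NAND 0 = 1

1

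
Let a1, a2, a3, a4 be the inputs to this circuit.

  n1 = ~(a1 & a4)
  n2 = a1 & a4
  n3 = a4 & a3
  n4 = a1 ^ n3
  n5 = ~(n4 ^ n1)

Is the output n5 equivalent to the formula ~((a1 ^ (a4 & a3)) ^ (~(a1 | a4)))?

No

n1 = ~(a1 & a4)
n3 = a4 & a3
n4 = a1 ^ n3 = a1 ^ (a4 & a3)
n5 = ~(n4 ^ n1) = ~((a1 ^ (a4 & a3)) ^ (~(a1 & a4)))
At a1=0, a2=0, a3=0, a4=1: circuit gives 0, formula gives 1.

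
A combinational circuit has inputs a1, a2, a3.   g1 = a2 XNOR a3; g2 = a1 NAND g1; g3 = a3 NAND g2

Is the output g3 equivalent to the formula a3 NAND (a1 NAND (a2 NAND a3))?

No

g1 = a2 XNOR a3
g2 = a1 NAND g1 = a1 NAND (a2 XNOR a3)
g3 = a3 NAND g2 = a3 NAND (a1 NAND (a2 XNOR a3))
At a1=1, a2=0, a3=1: circuit gives 0, formula gives 1.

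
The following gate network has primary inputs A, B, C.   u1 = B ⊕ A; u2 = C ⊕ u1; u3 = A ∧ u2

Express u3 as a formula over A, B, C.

A ∧ (C ⊕ (B ⊕ A))

u1 = B ⊕ A
u2 = C ⊕ u1 = C ⊕ (B ⊕ A)
u3 = A ∧ u2 = A ∧ (C ⊕ (B ⊕ A))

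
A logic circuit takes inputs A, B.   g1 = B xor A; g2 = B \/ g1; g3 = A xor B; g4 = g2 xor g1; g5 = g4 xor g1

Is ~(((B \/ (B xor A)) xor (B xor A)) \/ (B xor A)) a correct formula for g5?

No

g1 = B xor A
g2 = B \/ g1 = B \/ (B xor A)
g4 = g2 xor g1 = (B \/ (B xor A)) xor (B xor A)
g5 = g4 xor g1 = ((B \/ (B xor A)) xor (B xor A)) xor (B xor A)
At A=0, B=0: circuit gives 0, formula gives 1.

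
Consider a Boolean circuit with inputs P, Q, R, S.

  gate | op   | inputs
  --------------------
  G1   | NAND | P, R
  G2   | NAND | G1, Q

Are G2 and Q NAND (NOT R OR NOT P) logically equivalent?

Yes

G1 = P NAND R
G2 = G1 NAND Q = (P NAND R) NAND Q
At P=0, Q=1, R=0, S=0: circuit gives 0, formula gives 0.
At P=0, Q=0, R=0, S=0: circuit gives 1, formula gives 1.
Agrees on all 16 inputs.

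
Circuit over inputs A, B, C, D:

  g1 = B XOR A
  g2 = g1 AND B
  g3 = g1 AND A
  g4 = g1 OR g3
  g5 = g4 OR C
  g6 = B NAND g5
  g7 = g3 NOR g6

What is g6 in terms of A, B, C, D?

g1 = B XOR A
g3 = g1 AND A = (B XOR A) AND A
g4 = g1 OR g3 = (B XOR A) OR ((B XOR A) AND A)
g5 = g4 OR C = ((B XOR A) OR ((B XOR A) AND A)) OR C
g6 = B NAND g5 = B NAND (((B XOR A) OR ((B XOR A) AND A)) OR C)

B NAND (((B XOR A) OR ((B XOR A) AND A)) OR C)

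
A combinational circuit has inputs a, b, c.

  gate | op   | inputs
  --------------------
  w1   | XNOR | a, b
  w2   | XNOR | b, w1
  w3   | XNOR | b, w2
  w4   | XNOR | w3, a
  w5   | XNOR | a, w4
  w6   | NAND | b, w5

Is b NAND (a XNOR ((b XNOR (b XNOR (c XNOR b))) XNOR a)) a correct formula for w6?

w1 = a XNOR b
w2 = b XNOR w1 = b XNOR (a XNOR b)
w3 = b XNOR w2 = b XNOR (b XNOR (a XNOR b))
w4 = w3 XNOR a = (b XNOR (b XNOR (a XNOR b))) XNOR a
w5 = a XNOR w4 = a XNOR ((b XNOR (b XNOR (a XNOR b))) XNOR a)
w6 = b NAND w5 = b NAND (a XNOR ((b XNOR (b XNOR (a XNOR b))) XNOR a))
At a=0, b=1, c=1: circuit gives 1, formula gives 0.

No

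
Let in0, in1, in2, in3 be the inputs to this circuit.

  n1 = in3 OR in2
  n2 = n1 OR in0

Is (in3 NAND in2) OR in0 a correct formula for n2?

n1 = in3 OR in2
n2 = n1 OR in0 = (in3 OR in2) OR in0
At in0=0, in1=0, in2=0, in3=0: circuit gives 0, formula gives 1.

No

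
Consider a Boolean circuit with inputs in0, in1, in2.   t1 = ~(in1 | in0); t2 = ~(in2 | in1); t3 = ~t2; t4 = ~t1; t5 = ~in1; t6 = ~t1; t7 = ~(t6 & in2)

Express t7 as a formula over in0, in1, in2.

~(~(~(in1 | in0)) & in2)

t1 = ~(in1 | in0)
t6 = ~t1 = ~(~(in1 | in0))
t7 = ~(t6 & in2) = ~(~(~(in1 | in0)) & in2)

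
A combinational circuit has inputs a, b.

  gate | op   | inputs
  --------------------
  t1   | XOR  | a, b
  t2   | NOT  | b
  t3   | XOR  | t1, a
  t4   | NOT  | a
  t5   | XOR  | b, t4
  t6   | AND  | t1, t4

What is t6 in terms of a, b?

(a XOR b) AND NOT a

t1 = a XOR b
t4 = NOT a
t6 = t1 AND t4 = (a XOR b) AND NOT a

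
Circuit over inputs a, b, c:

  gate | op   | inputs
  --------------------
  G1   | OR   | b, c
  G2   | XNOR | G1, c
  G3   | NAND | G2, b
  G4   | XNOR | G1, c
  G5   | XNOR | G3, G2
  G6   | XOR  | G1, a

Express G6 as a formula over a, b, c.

(b OR c) XOR a

G1 = b OR c
G6 = G1 XOR a = (b OR c) XOR a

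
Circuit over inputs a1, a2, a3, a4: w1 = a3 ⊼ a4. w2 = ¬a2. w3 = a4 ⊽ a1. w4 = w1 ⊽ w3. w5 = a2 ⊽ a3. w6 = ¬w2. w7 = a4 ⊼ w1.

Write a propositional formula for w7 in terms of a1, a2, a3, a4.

w1 = a3 ⊼ a4
w7 = a4 ⊼ w1 = a4 ⊼ (a3 ⊼ a4)

a4 ⊼ (a3 ⊼ a4)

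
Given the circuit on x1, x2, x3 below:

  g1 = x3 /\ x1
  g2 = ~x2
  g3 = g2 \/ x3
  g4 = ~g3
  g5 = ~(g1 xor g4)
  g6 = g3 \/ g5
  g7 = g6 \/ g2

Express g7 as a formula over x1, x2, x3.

((~x2 \/ x3) \/ (~((x3 /\ x1) xor ~(~x2 \/ x3)))) \/ ~x2

g1 = x3 /\ x1
g2 = ~x2
g3 = g2 \/ x3 = ~x2 \/ x3
g4 = ~g3 = ~(~x2 \/ x3)
g5 = ~(g1 xor g4) = ~((x3 /\ x1) xor ~(~x2 \/ x3))
g6 = g3 \/ g5 = (~x2 \/ x3) \/ (~((x3 /\ x1) xor ~(~x2 \/ x3)))
g7 = g6 \/ g2 = ((~x2 \/ x3) \/ (~((x3 /\ x1) xor ~(~x2 \/ x3)))) \/ ~x2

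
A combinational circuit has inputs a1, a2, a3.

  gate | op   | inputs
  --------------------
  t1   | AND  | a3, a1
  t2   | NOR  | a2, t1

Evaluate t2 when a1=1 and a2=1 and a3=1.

t1 = 1 AND 1 = 1
t2 = 1 NOR 1 = 0

0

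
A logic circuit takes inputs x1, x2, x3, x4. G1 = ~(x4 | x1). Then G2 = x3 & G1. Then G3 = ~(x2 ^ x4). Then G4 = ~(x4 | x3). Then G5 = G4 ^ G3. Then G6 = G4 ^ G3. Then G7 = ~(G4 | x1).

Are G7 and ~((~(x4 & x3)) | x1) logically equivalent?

No

G4 = ~(x4 | x3)
G7 = ~(G4 | x1) = ~((~(x4 | x3)) | x1)
At x1=0, x2=0, x3=0, x4=1: circuit gives 1, formula gives 0.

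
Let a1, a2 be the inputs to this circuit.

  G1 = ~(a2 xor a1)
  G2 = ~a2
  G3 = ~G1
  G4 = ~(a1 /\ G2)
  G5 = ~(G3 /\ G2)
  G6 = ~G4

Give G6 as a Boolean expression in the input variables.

~(~(a1 /\ ~a2))

G2 = ~a2
G4 = ~(a1 /\ G2) = ~(a1 /\ ~a2)
G6 = ~G4 = ~(~(a1 /\ ~a2))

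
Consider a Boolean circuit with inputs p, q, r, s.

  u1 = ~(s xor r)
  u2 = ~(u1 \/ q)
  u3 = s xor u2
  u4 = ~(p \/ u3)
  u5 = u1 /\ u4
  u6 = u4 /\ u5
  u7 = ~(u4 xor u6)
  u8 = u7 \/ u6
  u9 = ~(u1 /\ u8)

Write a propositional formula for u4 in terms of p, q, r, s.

u1 = ~(s xor r)
u2 = ~(u1 \/ q) = ~((~(s xor r)) \/ q)
u3 = s xor u2 = s xor (~((~(s xor r)) \/ q))
u4 = ~(p \/ u3) = ~(p \/ (s xor (~((~(s xor r)) \/ q))))

~(p \/ (s xor (~((~(s xor r)) \/ q))))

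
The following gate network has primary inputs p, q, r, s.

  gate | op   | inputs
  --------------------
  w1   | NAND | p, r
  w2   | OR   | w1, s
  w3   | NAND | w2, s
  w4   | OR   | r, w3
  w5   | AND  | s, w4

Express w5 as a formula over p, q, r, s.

s AND (r OR (((p NAND r) OR s) NAND s))

w1 = p NAND r
w2 = w1 OR s = (p NAND r) OR s
w3 = w2 NAND s = ((p NAND r) OR s) NAND s
w4 = r OR w3 = r OR (((p NAND r) OR s) NAND s)
w5 = s AND w4 = s AND (r OR (((p NAND r) OR s) NAND s))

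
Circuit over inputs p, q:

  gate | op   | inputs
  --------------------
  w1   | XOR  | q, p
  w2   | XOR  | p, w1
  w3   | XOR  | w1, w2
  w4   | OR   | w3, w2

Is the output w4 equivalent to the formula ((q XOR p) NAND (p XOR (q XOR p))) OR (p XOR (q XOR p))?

w1 = q XOR p
w2 = p XOR w1 = p XOR (q XOR p)
w3 = w1 XOR w2 = (q XOR p) XOR (p XOR (q XOR p))
w4 = w3 OR w2 = ((q XOR p) XOR (p XOR (q XOR p))) OR (p XOR (q XOR p))
At p=0, q=0: circuit gives 0, formula gives 1.

No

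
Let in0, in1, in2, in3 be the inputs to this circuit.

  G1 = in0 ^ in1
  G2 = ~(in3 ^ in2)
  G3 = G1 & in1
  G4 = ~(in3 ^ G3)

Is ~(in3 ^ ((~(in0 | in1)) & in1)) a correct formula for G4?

G1 = in0 ^ in1
G3 = G1 & in1 = (in0 ^ in1) & in1
G4 = ~(in3 ^ G3) = ~(in3 ^ ((in0 ^ in1) & in1))
At in0=0, in1=1, in2=0, in3=0: circuit gives 0, formula gives 1.

No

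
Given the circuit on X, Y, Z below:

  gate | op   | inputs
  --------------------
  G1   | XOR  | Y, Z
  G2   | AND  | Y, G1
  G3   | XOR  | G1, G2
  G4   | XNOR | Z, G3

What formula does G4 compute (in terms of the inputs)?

G1 = Y XOR Z
G2 = Y AND G1 = Y AND (Y XOR Z)
G3 = G1 XOR G2 = (Y XOR Z) XOR (Y AND (Y XOR Z))
G4 = Z XNOR G3 = Z XNOR ((Y XOR Z) XOR (Y AND (Y XOR Z)))

Z XNOR ((Y XOR Z) XOR (Y AND (Y XOR Z)))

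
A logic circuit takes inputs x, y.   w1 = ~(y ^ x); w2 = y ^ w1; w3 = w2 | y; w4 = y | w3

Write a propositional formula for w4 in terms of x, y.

w1 = ~(y ^ x)
w2 = y ^ w1 = y ^ (~(y ^ x))
w3 = w2 | y = (y ^ (~(y ^ x))) | y
w4 = y | w3 = y | ((y ^ (~(y ^ x))) | y)

y | ((y ^ (~(y ^ x))) | y)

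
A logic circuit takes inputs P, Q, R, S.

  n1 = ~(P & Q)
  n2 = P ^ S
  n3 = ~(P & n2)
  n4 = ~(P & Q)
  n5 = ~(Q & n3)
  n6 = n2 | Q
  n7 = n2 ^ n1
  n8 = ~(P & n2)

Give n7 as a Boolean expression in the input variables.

(P ^ S) ^ (~(P & Q))

n1 = ~(P & Q)
n2 = P ^ S
n7 = n2 ^ n1 = (P ^ S) ^ (~(P & Q))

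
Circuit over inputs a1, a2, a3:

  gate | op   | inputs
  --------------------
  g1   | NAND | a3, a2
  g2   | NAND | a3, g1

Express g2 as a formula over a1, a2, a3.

a3 NAND (a3 NAND a2)

g1 = a3 NAND a2
g2 = a3 NAND g1 = a3 NAND (a3 NAND a2)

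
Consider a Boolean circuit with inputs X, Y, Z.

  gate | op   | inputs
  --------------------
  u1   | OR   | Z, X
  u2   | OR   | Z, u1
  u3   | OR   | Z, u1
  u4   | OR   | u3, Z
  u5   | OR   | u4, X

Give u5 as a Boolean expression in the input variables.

((Z OR (Z OR X)) OR Z) OR X

u1 = Z OR X
u3 = Z OR u1 = Z OR (Z OR X)
u4 = u3 OR Z = (Z OR (Z OR X)) OR Z
u5 = u4 OR X = ((Z OR (Z OR X)) OR Z) OR X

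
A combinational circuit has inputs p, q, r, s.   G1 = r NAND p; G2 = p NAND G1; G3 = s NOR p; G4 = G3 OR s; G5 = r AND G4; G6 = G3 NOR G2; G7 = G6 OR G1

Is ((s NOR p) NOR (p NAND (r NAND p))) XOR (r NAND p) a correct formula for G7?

No

G1 = r NAND p
G2 = p NAND G1 = p NAND (r NAND p)
G3 = s NOR p
G6 = G3 NOR G2 = (s NOR p) NOR (p NAND (r NAND p))
G7 = G6 OR G1 = ((s NOR p) NOR (p NAND (r NAND p))) OR (r NAND p)
At p=1, q=0, r=0, s=0: circuit gives 1, formula gives 0.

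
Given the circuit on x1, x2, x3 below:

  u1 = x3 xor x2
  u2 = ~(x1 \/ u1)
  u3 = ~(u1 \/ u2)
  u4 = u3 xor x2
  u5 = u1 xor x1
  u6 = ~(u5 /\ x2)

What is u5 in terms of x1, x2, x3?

(x3 xor x2) xor x1

u1 = x3 xor x2
u5 = u1 xor x1 = (x3 xor x2) xor x1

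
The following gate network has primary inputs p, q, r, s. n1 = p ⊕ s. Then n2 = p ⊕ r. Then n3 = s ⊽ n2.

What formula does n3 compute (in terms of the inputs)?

n2 = p ⊕ r
n3 = s ⊽ n2 = s ⊽ (p ⊕ r)

s ⊽ (p ⊕ r)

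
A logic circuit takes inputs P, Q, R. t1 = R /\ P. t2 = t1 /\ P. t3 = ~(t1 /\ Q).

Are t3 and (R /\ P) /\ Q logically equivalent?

No

t1 = R /\ P
t3 = ~(t1 /\ Q) = ~((R /\ P) /\ Q)
At P=0, Q=0, R=0: circuit gives 1, formula gives 0.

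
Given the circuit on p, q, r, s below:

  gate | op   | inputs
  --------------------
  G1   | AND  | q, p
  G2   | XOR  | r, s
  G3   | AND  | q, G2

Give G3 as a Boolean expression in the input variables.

q AND (r XOR s)

G2 = r XOR s
G3 = q AND G2 = q AND (r XOR s)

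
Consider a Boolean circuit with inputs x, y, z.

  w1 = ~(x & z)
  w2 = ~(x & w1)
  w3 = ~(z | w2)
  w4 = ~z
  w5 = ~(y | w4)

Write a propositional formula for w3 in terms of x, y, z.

w1 = ~(x & z)
w2 = ~(x & w1) = ~(x & (~(x & z)))
w3 = ~(z | w2) = ~(z | (~(x & (~(x & z)))))

~(z | (~(x & (~(x & z)))))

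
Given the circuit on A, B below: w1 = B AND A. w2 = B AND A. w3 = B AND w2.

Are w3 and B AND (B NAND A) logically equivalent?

w2 = B AND A
w3 = B AND w2 = B AND (B AND A)
At A=0, B=1: circuit gives 0, formula gives 1.

No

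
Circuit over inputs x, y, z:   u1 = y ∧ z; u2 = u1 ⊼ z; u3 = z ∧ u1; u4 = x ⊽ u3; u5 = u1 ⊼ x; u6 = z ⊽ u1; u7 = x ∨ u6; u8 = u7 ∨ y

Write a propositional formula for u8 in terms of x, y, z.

u1 = y ∧ z
u6 = z ⊽ u1 = z ⊽ (y ∧ z)
u7 = x ∨ u6 = x ∨ (z ⊽ (y ∧ z))
u8 = u7 ∨ y = (x ∨ (z ⊽ (y ∧ z))) ∨ y

(x ∨ (z ⊽ (y ∧ z))) ∨ y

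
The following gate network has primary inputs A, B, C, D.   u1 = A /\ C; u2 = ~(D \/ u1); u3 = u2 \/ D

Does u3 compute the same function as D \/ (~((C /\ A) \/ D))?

u1 = A /\ C
u2 = ~(D \/ u1) = ~(D \/ (A /\ C))
u3 = u2 \/ D = (~(D \/ (A /\ C))) \/ D
At A=1, B=0, C=1, D=0: circuit gives 0, formula gives 0.
At A=0, B=0, C=0, D=0: circuit gives 1, formula gives 1.
Agrees on all 16 inputs.

Yes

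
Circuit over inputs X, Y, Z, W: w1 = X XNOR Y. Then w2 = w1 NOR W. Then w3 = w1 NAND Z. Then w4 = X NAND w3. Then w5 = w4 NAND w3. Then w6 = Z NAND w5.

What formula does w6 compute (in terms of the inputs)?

Z NAND ((X NAND ((X XNOR Y) NAND Z)) NAND ((X XNOR Y) NAND Z))

w1 = X XNOR Y
w3 = w1 NAND Z = (X XNOR Y) NAND Z
w4 = X NAND w3 = X NAND ((X XNOR Y) NAND Z)
w5 = w4 NAND w3 = (X NAND ((X XNOR Y) NAND Z)) NAND ((X XNOR Y) NAND Z)
w6 = Z NAND w5 = Z NAND ((X NAND ((X XNOR Y) NAND Z)) NAND ((X XNOR Y) NAND Z))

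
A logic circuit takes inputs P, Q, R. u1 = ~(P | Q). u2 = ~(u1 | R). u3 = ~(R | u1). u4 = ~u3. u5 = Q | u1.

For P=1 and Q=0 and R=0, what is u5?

u1 = ~(1 | 0) = 0
u5 = 0 | 0 = 0

0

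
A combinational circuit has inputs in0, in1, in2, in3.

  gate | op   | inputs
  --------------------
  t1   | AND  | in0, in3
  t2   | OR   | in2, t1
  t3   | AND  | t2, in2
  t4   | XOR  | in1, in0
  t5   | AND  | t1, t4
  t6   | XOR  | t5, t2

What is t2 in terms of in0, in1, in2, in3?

t1 = in0 AND in3
t2 = in2 OR t1 = in2 OR (in0 AND in3)

in2 OR (in0 AND in3)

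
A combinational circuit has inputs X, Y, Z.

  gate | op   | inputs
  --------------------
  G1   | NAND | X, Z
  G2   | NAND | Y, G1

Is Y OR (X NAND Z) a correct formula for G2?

G1 = X NAND Z
G2 = Y NAND G1 = Y NAND (X NAND Z)
At X=0, Y=1, Z=0: circuit gives 0, formula gives 1.

No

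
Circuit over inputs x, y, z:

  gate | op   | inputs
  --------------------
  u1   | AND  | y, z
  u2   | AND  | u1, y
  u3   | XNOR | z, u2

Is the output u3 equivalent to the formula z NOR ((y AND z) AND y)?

No

u1 = y AND z
u2 = u1 AND y = (y AND z) AND y
u3 = z XNOR u2 = z XNOR ((y AND z) AND y)
At x=0, y=1, z=1: circuit gives 1, formula gives 0.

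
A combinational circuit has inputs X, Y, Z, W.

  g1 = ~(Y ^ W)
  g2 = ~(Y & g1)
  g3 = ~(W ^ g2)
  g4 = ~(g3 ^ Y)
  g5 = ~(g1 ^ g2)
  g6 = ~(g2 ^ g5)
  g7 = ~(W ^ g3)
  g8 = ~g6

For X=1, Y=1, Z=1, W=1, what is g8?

g1 = ~(1 ^ 1) = 1
g2 = ~(1 & 1) = 0
g5 = ~(1 ^ 0) = 0
g6 = ~(0 ^ 0) = 1
g8 = ~1 = 0

0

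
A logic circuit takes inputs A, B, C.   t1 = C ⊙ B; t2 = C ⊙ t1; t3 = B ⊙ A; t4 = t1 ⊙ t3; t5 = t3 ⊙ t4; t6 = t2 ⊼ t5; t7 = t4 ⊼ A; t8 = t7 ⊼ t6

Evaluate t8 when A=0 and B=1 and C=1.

t1 = 1 ⊙ 1 = 1
t2 = 1 ⊙ 1 = 1
t3 = 1 ⊙ 0 = 0
t4 = 1 ⊙ 0 = 0
t5 = 0 ⊙ 0 = 1
t6 = 1 ⊼ 1 = 0
t7 = 0 ⊼ 0 = 1
t8 = 1 ⊼ 0 = 1

1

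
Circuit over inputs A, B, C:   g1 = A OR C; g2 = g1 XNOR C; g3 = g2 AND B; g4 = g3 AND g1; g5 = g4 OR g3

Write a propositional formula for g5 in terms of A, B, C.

g1 = A OR C
g2 = g1 XNOR C = (A OR C) XNOR C
g3 = g2 AND B = ((A OR C) XNOR C) AND B
g4 = g3 AND g1 = (((A OR C) XNOR C) AND B) AND (A OR C)
g5 = g4 OR g3 = ((((A OR C) XNOR C) AND B) AND (A OR C)) OR (((A OR C) XNOR C) AND B)

((((A OR C) XNOR C) AND B) AND (A OR C)) OR (((A OR C) XNOR C) AND B)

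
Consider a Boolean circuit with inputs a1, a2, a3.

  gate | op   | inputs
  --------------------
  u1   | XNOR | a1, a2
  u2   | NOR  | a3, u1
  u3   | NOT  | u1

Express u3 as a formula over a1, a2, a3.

NOT (a1 XNOR a2)

u1 = a1 XNOR a2
u3 = NOT u1 = NOT (a1 XNOR a2)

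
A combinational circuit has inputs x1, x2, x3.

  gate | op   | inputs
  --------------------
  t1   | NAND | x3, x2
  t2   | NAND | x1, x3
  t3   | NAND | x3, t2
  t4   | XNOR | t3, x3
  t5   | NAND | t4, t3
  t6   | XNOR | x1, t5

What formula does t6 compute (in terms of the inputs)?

t2 = x1 NAND x3
t3 = x3 NAND t2 = x3 NAND (x1 NAND x3)
t4 = t3 XNOR x3 = (x3 NAND (x1 NAND x3)) XNOR x3
t5 = t4 NAND t3 = ((x3 NAND (x1 NAND x3)) XNOR x3) NAND (x3 NAND (x1 NAND x3))
t6 = x1 XNOR t5 = x1 XNOR (((x3 NAND (x1 NAND x3)) XNOR x3) NAND (x3 NAND (x1 NAND x3)))

x1 XNOR (((x3 NAND (x1 NAND x3)) XNOR x3) NAND (x3 NAND (x1 NAND x3)))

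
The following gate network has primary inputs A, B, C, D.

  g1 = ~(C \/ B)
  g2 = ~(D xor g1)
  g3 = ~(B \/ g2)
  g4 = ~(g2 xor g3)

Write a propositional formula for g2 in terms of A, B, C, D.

~(D xor (~(C \/ B)))

g1 = ~(C \/ B)
g2 = ~(D xor g1) = ~(D xor (~(C \/ B)))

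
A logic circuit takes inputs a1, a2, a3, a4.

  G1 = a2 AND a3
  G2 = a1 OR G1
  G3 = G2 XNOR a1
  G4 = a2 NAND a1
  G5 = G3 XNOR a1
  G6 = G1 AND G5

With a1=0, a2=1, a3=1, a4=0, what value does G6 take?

1

G1 = 1 AND 1 = 1
G2 = 0 OR 1 = 1
G3 = 1 XNOR 0 = 0
G5 = 0 XNOR 0 = 1
G6 = 1 AND 1 = 1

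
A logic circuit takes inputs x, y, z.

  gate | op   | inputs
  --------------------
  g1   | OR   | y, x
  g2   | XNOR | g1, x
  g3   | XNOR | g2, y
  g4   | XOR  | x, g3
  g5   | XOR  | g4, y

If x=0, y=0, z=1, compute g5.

g1 = 0 OR 0 = 0
g2 = 0 XNOR 0 = 1
g3 = 1 XNOR 0 = 0
g4 = 0 XOR 0 = 0
g5 = 0 XOR 0 = 0

0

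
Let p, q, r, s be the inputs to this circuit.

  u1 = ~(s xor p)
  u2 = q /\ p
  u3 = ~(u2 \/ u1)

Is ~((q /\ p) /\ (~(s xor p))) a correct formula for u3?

No

u1 = ~(s xor p)
u2 = q /\ p
u3 = ~(u2 \/ u1) = ~((q /\ p) \/ (~(s xor p)))
At p=0, q=0, r=0, s=0: circuit gives 0, formula gives 1.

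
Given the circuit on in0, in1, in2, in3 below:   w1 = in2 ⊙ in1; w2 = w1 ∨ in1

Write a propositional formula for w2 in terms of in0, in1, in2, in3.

(in2 ⊙ in1) ∨ in1

w1 = in2 ⊙ in1
w2 = w1 ∨ in1 = (in2 ⊙ in1) ∨ in1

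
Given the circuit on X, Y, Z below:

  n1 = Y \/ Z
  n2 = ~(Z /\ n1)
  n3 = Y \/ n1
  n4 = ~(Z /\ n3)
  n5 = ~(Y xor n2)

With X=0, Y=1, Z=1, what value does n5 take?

n1 = 1 \/ 1 = 1
n2 = ~(1 /\ 1) = 0
n5 = ~(1 xor 0) = 0

0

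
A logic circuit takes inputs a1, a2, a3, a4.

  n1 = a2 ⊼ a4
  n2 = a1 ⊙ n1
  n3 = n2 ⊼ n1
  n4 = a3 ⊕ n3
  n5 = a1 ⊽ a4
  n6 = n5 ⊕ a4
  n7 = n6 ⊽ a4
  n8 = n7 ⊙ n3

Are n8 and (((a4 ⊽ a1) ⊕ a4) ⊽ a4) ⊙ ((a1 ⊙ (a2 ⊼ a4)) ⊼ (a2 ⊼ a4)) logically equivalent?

Yes

n1 = a2 ⊼ a4
n2 = a1 ⊙ n1 = a1 ⊙ (a2 ⊼ a4)
n3 = n2 ⊼ n1 = (a1 ⊙ (a2 ⊼ a4)) ⊼ (a2 ⊼ a4)
n5 = a1 ⊽ a4
n6 = n5 ⊕ a4 = (a1 ⊽ a4) ⊕ a4
n7 = n6 ⊽ a4 = ((a1 ⊽ a4) ⊕ a4) ⊽ a4
n8 = n7 ⊙ n3 = (((a1 ⊽ a4) ⊕ a4) ⊽ a4) ⊙ ((a1 ⊙ (a2 ⊼ a4)) ⊼ (a2 ⊼ a4))
At a1=0, a2=0, a3=0, a4=0: circuit gives 0, formula gives 0.
At a1=1, a2=0, a3=0, a4=1: circuit gives 1, formula gives 1.
Agrees on all 16 inputs.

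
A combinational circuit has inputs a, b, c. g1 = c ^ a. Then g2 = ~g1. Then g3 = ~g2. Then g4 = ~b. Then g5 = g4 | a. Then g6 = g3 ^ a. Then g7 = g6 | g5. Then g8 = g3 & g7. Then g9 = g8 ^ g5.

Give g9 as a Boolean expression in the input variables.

g1 = c ^ a
g2 = ~g1 = ~(c ^ a)
g3 = ~g2 = ~~(c ^ a)
g4 = ~b
g5 = g4 | a = ~b | a
g6 = g3 ^ a = ~~(c ^ a) ^ a
g7 = g6 | g5 = (~~(c ^ a) ^ a) | (~b | a)
g8 = g3 & g7 = ~~(c ^ a) & ((~~(c ^ a) ^ a) | (~b | a))
g9 = g8 ^ g5 = (~~(c ^ a) & ((~~(c ^ a) ^ a) | (~b | a))) ^ (~b | a)

(~~(c ^ a) & ((~~(c ^ a) ^ a) | (~b | a))) ^ (~b | a)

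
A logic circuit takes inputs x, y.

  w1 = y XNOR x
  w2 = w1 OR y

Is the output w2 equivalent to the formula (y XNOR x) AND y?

No

w1 = y XNOR x
w2 = w1 OR y = (y XNOR x) OR y
At x=0, y=0: circuit gives 1, formula gives 0.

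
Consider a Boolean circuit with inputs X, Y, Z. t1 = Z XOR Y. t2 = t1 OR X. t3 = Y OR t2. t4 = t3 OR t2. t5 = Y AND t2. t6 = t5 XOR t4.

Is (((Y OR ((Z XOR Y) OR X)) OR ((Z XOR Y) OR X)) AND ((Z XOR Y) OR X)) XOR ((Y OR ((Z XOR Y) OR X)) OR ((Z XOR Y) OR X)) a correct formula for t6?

t1 = Z XOR Y
t2 = t1 OR X = (Z XOR Y) OR X
t3 = Y OR t2 = Y OR ((Z XOR Y) OR X)
t4 = t3 OR t2 = (Y OR ((Z XOR Y) OR X)) OR ((Z XOR Y) OR X)
t5 = Y AND t2 = Y AND ((Z XOR Y) OR X)
t6 = t5 XOR t4 = (Y AND ((Z XOR Y) OR X)) XOR ((Y OR ((Z XOR Y) OR X)) OR ((Z XOR Y) OR X))
At X=0, Y=0, Z=1: circuit gives 1, formula gives 0.

No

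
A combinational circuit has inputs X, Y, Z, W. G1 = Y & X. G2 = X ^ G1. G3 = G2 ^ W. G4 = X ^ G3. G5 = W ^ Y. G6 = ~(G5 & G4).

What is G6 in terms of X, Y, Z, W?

G1 = Y & X
G2 = X ^ G1 = X ^ (Y & X)
G3 = G2 ^ W = (X ^ (Y & X)) ^ W
G4 = X ^ G3 = X ^ ((X ^ (Y & X)) ^ W)
G5 = W ^ Y
G6 = ~(G5 & G4) = ~((W ^ Y) & (X ^ ((X ^ (Y & X)) ^ W)))

~((W ^ Y) & (X ^ ((X ^ (Y & X)) ^ W)))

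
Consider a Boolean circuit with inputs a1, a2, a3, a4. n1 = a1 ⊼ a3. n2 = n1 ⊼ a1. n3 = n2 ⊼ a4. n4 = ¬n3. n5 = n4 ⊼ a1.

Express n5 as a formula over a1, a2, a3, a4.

n1 = a1 ⊼ a3
n2 = n1 ⊼ a1 = (a1 ⊼ a3) ⊼ a1
n3 = n2 ⊼ a4 = ((a1 ⊼ a3) ⊼ a1) ⊼ a4
n4 = ¬n3 = ¬(((a1 ⊼ a3) ⊼ a1) ⊼ a4)
n5 = n4 ⊼ a1 = ¬(((a1 ⊼ a3) ⊼ a1) ⊼ a4) ⊼ a1

¬(((a1 ⊼ a3) ⊼ a1) ⊼ a4) ⊼ a1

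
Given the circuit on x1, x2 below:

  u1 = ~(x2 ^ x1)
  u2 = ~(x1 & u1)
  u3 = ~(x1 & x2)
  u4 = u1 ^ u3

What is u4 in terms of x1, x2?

(~(x2 ^ x1)) ^ (~(x1 & x2))

u1 = ~(x2 ^ x1)
u3 = ~(x1 & x2)
u4 = u1 ^ u3 = (~(x2 ^ x1)) ^ (~(x1 & x2))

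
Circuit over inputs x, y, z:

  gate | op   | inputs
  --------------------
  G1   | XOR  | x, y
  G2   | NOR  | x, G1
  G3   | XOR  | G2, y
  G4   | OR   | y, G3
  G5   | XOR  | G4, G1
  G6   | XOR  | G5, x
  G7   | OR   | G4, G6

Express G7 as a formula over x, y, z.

G1 = x XOR y
G2 = x NOR G1 = x NOR (x XOR y)
G3 = G2 XOR y = (x NOR (x XOR y)) XOR y
G4 = y OR G3 = y OR ((x NOR (x XOR y)) XOR y)
G5 = G4 XOR G1 = (y OR ((x NOR (x XOR y)) XOR y)) XOR (x XOR y)
G6 = G5 XOR x = ((y OR ((x NOR (x XOR y)) XOR y)) XOR (x XOR y)) XOR x
G7 = G4 OR G6 = (y OR ((x NOR (x XOR y)) XOR y)) OR (((y OR ((x NOR (x XOR y)) XOR y)) XOR (x XOR y)) XOR x)

(y OR ((x NOR (x XOR y)) XOR y)) OR (((y OR ((x NOR (x XOR y)) XOR y)) XOR (x XOR y)) XOR x)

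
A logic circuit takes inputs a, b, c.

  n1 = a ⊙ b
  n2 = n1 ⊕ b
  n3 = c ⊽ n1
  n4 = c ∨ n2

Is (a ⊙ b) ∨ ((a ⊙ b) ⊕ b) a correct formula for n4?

n1 = a ⊙ b
n2 = n1 ⊕ b = (a ⊙ b) ⊕ b
n4 = c ∨ n2 = c ∨ ((a ⊙ b) ⊕ b)
At a=1, b=0, c=1: circuit gives 1, formula gives 0.

No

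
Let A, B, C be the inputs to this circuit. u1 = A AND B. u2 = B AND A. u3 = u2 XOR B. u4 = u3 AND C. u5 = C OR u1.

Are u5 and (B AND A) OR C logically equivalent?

u1 = A AND B
u5 = C OR u1 = C OR (A AND B)
At A=0, B=0, C=0: circuit gives 0, formula gives 0.
At A=0, B=0, C=1: circuit gives 1, formula gives 1.
Agrees on all 8 inputs.

Yes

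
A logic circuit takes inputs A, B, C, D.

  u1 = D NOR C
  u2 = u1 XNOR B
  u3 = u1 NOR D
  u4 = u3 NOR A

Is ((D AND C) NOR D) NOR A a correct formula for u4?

u1 = D NOR C
u3 = u1 NOR D = (D NOR C) NOR D
u4 = u3 NOR A = ((D NOR C) NOR D) NOR A
At A=0, B=0, C=0, D=0: circuit gives 1, formula gives 0.

No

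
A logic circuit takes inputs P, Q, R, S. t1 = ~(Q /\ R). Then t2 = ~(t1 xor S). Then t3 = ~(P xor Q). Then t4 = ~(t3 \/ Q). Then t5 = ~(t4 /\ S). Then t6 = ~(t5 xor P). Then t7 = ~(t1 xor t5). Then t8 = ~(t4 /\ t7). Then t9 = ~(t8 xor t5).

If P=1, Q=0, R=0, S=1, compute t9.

0

t1 = ~(0 /\ 0) = 1
t3 = ~(1 xor 0) = 0
t4 = ~(0 \/ 0) = 1
t5 = ~(1 /\ 1) = 0
t7 = ~(1 xor 0) = 0
t8 = ~(1 /\ 0) = 1
t9 = ~(1 xor 0) = 0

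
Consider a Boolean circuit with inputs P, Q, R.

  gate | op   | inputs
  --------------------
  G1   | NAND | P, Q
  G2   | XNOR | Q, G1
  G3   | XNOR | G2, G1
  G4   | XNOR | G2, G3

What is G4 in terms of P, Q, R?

(Q XNOR (P NAND Q)) XNOR ((Q XNOR (P NAND Q)) XNOR (P NAND Q))

G1 = P NAND Q
G2 = Q XNOR G1 = Q XNOR (P NAND Q)
G3 = G2 XNOR G1 = (Q XNOR (P NAND Q)) XNOR (P NAND Q)
G4 = G2 XNOR G3 = (Q XNOR (P NAND Q)) XNOR ((Q XNOR (P NAND Q)) XNOR (P NAND Q))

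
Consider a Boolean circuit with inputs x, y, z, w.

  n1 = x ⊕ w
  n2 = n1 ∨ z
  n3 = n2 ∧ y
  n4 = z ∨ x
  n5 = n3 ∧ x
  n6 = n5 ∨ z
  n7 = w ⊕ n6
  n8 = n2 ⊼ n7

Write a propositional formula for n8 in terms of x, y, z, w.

((x ⊕ w) ∨ z) ⊼ (w ⊕ (((((x ⊕ w) ∨ z) ∧ y) ∧ x) ∨ z))

n1 = x ⊕ w
n2 = n1 ∨ z = (x ⊕ w) ∨ z
n3 = n2 ∧ y = ((x ⊕ w) ∨ z) ∧ y
n5 = n3 ∧ x = (((x ⊕ w) ∨ z) ∧ y) ∧ x
n6 = n5 ∨ z = ((((x ⊕ w) ∨ z) ∧ y) ∧ x) ∨ z
n7 = w ⊕ n6 = w ⊕ (((((x ⊕ w) ∨ z) ∧ y) ∧ x) ∨ z)
n8 = n2 ⊼ n7 = ((x ⊕ w) ∨ z) ⊼ (w ⊕ (((((x ⊕ w) ∨ z) ∧ y) ∧ x) ∨ z))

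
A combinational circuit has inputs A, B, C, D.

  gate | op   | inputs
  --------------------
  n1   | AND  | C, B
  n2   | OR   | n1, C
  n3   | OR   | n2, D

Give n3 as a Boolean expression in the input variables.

n1 = C AND B
n2 = n1 OR C = (C AND B) OR C
n3 = n2 OR D = ((C AND B) OR C) OR D

((C AND B) OR C) OR D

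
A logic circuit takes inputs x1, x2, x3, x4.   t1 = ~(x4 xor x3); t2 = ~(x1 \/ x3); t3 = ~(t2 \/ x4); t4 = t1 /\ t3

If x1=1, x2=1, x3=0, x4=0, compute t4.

t1 = ~(0 xor 0) = 1
t2 = ~(1 \/ 0) = 0
t3 = ~(0 \/ 0) = 1
t4 = 1 /\ 1 = 1

1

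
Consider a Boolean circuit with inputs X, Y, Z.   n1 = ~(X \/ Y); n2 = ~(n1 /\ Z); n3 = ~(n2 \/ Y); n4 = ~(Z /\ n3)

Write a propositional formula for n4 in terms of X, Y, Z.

~(Z /\ (~((~((~(X \/ Y)) /\ Z)) \/ Y)))

n1 = ~(X \/ Y)
n2 = ~(n1 /\ Z) = ~((~(X \/ Y)) /\ Z)
n3 = ~(n2 \/ Y) = ~((~((~(X \/ Y)) /\ Z)) \/ Y)
n4 = ~(Z /\ n3) = ~(Z /\ (~((~((~(X \/ Y)) /\ Z)) \/ Y)))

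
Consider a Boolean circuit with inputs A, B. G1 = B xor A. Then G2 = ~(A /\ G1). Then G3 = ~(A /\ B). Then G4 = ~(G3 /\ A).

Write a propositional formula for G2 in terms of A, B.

G1 = B xor A
G2 = ~(A /\ G1) = ~(A /\ (B xor A))

~(A /\ (B xor A))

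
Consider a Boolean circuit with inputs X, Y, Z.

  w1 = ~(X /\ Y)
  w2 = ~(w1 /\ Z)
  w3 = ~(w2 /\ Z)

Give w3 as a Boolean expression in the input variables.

~((~((~(X /\ Y)) /\ Z)) /\ Z)

w1 = ~(X /\ Y)
w2 = ~(w1 /\ Z) = ~((~(X /\ Y)) /\ Z)
w3 = ~(w2 /\ Z) = ~((~((~(X /\ Y)) /\ Z)) /\ Z)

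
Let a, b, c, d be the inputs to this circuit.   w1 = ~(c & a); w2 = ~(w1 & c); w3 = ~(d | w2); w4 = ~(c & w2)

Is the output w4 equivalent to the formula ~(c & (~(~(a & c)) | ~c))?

w1 = ~(c & a)
w2 = ~(w1 & c) = ~((~(c & a)) & c)
w4 = ~(c & w2) = ~(c & (~((~(c & a)) & c)))
At a=1, b=0, c=1, d=0: circuit gives 0, formula gives 0.
At a=0, b=0, c=0, d=0: circuit gives 1, formula gives 1.
Agrees on all 16 inputs.

Yes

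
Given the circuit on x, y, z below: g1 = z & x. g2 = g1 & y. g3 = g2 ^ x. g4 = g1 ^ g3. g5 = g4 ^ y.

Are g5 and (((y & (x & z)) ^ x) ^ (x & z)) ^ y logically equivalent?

g1 = z & x
g2 = g1 & y = (z & x) & y
g3 = g2 ^ x = ((z & x) & y) ^ x
g4 = g1 ^ g3 = (z & x) ^ (((z & x) & y) ^ x)
g5 = g4 ^ y = ((z & x) ^ (((z & x) & y) ^ x)) ^ y
At x=0, y=0, z=0: circuit gives 0, formula gives 0.
At x=0, y=1, z=0: circuit gives 1, formula gives 1.
Agrees on all 8 inputs.

Yes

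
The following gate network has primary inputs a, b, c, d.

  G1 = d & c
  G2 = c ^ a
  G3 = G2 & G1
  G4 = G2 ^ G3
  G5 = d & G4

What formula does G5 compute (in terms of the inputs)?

G1 = d & c
G2 = c ^ a
G3 = G2 & G1 = (c ^ a) & (d & c)
G4 = G2 ^ G3 = (c ^ a) ^ ((c ^ a) & (d & c))
G5 = d & G4 = d & ((c ^ a) ^ ((c ^ a) & (d & c)))

d & ((c ^ a) ^ ((c ^ a) & (d & c)))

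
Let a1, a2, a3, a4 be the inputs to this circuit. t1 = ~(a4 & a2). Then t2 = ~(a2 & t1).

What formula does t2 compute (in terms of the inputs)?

t1 = ~(a4 & a2)
t2 = ~(a2 & t1) = ~(a2 & (~(a4 & a2)))

~(a2 & (~(a4 & a2)))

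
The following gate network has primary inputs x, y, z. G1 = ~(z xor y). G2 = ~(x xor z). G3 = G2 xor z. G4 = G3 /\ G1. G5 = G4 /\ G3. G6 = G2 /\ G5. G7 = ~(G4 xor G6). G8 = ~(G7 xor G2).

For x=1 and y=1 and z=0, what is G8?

G1 = ~(0 xor 1) = 0
G2 = ~(1 xor 0) = 0
G3 = 0 xor 0 = 0
G4 = 0 /\ 0 = 0
G5 = 0 /\ 0 = 0
G6 = 0 /\ 0 = 0
G7 = ~(0 xor 0) = 1
G8 = ~(1 xor 0) = 0

0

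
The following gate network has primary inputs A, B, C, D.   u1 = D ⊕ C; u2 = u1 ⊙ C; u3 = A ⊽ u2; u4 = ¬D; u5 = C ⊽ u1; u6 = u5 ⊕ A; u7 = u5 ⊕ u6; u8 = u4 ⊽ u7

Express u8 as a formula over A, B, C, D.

¬D ⊽ ((C ⊽ (D ⊕ C)) ⊕ ((C ⊽ (D ⊕ C)) ⊕ A))

u1 = D ⊕ C
u4 = ¬D
u5 = C ⊽ u1 = C ⊽ (D ⊕ C)
u6 = u5 ⊕ A = (C ⊽ (D ⊕ C)) ⊕ A
u7 = u5 ⊕ u6 = (C ⊽ (D ⊕ C)) ⊕ ((C ⊽ (D ⊕ C)) ⊕ A)
u8 = u4 ⊽ u7 = ¬D ⊽ ((C ⊽ (D ⊕ C)) ⊕ ((C ⊽ (D ⊕ C)) ⊕ A))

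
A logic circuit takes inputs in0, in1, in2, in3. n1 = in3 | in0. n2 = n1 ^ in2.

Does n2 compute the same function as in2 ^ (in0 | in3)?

Yes

n1 = in3 | in0
n2 = n1 ^ in2 = (in3 | in0) ^ in2
At in0=0, in1=0, in2=0, in3=0: circuit gives 0, formula gives 0.
At in0=0, in1=0, in2=0, in3=1: circuit gives 1, formula gives 1.
Agrees on all 16 inputs.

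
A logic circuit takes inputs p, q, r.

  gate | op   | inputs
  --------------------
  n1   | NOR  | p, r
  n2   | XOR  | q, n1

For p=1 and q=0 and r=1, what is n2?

n1 = 1 NOR 1 = 0
n2 = 0 XOR 0 = 0

0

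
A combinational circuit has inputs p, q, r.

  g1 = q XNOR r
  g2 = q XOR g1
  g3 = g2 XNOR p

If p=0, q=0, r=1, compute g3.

1

g1 = 0 XNOR 1 = 0
g2 = 0 XOR 0 = 0
g3 = 0 XNOR 0 = 1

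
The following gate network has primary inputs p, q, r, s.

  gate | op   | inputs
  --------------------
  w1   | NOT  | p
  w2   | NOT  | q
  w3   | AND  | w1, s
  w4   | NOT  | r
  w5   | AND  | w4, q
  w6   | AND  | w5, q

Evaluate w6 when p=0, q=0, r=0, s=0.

w4 = NOT 0 = 1
w5 = 1 AND 0 = 0
w6 = 0 AND 0 = 0

0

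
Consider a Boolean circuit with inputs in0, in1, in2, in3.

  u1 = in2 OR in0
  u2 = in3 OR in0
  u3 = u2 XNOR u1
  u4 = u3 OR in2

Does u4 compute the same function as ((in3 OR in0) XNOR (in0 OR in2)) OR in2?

Yes

u1 = in2 OR in0
u2 = in3 OR in0
u3 = u2 XNOR u1 = (in3 OR in0) XNOR (in2 OR in0)
u4 = u3 OR in2 = ((in3 OR in0) XNOR (in2 OR in0)) OR in2
At in0=0, in1=0, in2=0, in3=1: circuit gives 0, formula gives 0.
At in0=0, in1=0, in2=0, in3=0: circuit gives 1, formula gives 1.
Agrees on all 16 inputs.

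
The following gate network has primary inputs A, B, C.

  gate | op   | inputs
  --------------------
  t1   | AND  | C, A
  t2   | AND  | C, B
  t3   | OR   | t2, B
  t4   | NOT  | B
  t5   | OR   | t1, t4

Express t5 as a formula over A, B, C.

t1 = C AND A
t4 = NOT B
t5 = t1 OR t4 = (C AND A) OR NOT B

(C AND A) OR NOT B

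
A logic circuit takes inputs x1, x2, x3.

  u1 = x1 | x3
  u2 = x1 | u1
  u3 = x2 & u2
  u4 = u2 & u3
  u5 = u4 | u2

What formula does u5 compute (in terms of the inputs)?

((x1 | (x1 | x3)) & (x2 & (x1 | (x1 | x3)))) | (x1 | (x1 | x3))

u1 = x1 | x3
u2 = x1 | u1 = x1 | (x1 | x3)
u3 = x2 & u2 = x2 & (x1 | (x1 | x3))
u4 = u2 & u3 = (x1 | (x1 | x3)) & (x2 & (x1 | (x1 | x3)))
u5 = u4 | u2 = ((x1 | (x1 | x3)) & (x2 & (x1 | (x1 | x3)))) | (x1 | (x1 | x3))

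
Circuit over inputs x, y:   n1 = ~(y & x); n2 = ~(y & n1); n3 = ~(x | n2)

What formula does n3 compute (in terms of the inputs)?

n1 = ~(y & x)
n2 = ~(y & n1) = ~(y & (~(y & x)))
n3 = ~(x | n2) = ~(x | (~(y & (~(y & x)))))

~(x | (~(y & (~(y & x)))))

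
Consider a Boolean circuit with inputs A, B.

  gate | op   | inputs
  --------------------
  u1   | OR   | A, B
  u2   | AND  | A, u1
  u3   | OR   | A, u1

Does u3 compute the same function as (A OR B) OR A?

Yes

u1 = A OR B
u3 = A OR u1 = A OR (A OR B)
At A=0, B=0: circuit gives 0, formula gives 0.
At A=0, B=1: circuit gives 1, formula gives 1.
Agrees on all 4 inputs.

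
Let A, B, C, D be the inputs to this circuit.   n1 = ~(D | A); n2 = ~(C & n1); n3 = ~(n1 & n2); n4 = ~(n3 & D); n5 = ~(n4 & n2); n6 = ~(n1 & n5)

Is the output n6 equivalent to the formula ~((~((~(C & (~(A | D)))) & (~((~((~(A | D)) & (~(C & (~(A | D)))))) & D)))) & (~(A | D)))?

n1 = ~(D | A)
n2 = ~(C & n1) = ~(C & (~(D | A)))
n3 = ~(n1 & n2) = ~((~(D | A)) & (~(C & (~(D | A)))))
n4 = ~(n3 & D) = ~((~((~(D | A)) & (~(C & (~(D | A)))))) & D)
n5 = ~(n4 & n2) = ~((~((~((~(D | A)) & (~(C & (~(D | A)))))) & D)) & (~(C & (~(D | A)))))
n6 = ~(n1 & n5) = ~((~(D | A)) & (~((~((~((~(D | A)) & (~(C & (~(D | A)))))) & D)) & (~(C & (~(D | A)))))))
At A=0, B=0, C=1, D=0: circuit gives 0, formula gives 0.
At A=0, B=0, C=0, D=0: circuit gives 1, formula gives 1.
Agrees on all 16 inputs.

Yes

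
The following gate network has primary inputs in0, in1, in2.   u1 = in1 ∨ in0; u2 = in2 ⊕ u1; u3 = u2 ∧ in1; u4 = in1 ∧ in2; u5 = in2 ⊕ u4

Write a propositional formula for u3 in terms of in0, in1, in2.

u1 = in1 ∨ in0
u2 = in2 ⊕ u1 = in2 ⊕ (in1 ∨ in0)
u3 = u2 ∧ in1 = (in2 ⊕ (in1 ∨ in0)) ∧ in1

(in2 ⊕ (in1 ∨ in0)) ∧ in1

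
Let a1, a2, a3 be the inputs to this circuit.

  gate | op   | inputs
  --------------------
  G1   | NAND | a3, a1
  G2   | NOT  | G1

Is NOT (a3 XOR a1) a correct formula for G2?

G1 = a3 NAND a1
G2 = NOT G1 = NOT (a3 NAND a1)
At a1=0, a2=0, a3=0: circuit gives 0, formula gives 1.

No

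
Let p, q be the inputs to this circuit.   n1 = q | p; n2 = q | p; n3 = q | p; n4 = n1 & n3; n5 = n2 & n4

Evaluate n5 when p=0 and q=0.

n1 = 0 | 0 = 0
n2 = 0 | 0 = 0
n3 = 0 | 0 = 0
n4 = 0 & 0 = 0
n5 = 0 & 0 = 0

0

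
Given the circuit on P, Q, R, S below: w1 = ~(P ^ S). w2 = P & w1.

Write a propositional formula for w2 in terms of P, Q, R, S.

P & (~(P ^ S))

w1 = ~(P ^ S)
w2 = P & w1 = P & (~(P ^ S))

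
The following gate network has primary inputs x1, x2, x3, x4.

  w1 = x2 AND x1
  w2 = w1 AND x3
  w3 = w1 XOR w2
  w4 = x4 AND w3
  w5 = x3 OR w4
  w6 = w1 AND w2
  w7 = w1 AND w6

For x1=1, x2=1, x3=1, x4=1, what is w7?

1

w1 = 1 AND 1 = 1
w2 = 1 AND 1 = 1
w6 = 1 AND 1 = 1
w7 = 1 AND 1 = 1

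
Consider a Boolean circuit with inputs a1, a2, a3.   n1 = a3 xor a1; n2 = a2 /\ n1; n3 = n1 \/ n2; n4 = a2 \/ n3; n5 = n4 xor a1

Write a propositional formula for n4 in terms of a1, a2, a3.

a2 \/ ((a3 xor a1) \/ (a2 /\ (a3 xor a1)))

n1 = a3 xor a1
n2 = a2 /\ n1 = a2 /\ (a3 xor a1)
n3 = n1 \/ n2 = (a3 xor a1) \/ (a2 /\ (a3 xor a1))
n4 = a2 \/ n3 = a2 \/ ((a3 xor a1) \/ (a2 /\ (a3 xor a1)))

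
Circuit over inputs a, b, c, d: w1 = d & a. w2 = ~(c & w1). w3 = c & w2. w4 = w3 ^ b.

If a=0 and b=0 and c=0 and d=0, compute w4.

w1 = 0 & 0 = 0
w2 = ~(0 & 0) = 1
w3 = 0 & 1 = 0
w4 = 0 ^ 0 = 0

0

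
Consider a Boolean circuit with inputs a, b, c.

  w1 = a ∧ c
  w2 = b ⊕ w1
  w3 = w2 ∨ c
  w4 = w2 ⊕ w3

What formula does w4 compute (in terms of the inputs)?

w1 = a ∧ c
w2 = b ⊕ w1 = b ⊕ (a ∧ c)
w3 = w2 ∨ c = (b ⊕ (a ∧ c)) ∨ c
w4 = w2 ⊕ w3 = (b ⊕ (a ∧ c)) ⊕ ((b ⊕ (a ∧ c)) ∨ c)

(b ⊕ (a ∧ c)) ⊕ ((b ⊕ (a ∧ c)) ∨ c)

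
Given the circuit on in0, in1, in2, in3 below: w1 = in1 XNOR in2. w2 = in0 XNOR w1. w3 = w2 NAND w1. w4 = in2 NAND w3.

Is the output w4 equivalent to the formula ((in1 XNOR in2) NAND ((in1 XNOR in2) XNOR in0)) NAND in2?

Yes

w1 = in1 XNOR in2
w2 = in0 XNOR w1 = in0 XNOR (in1 XNOR in2)
w3 = w2 NAND w1 = (in0 XNOR (in1 XNOR in2)) NAND (in1 XNOR in2)
w4 = in2 NAND w3 = in2 NAND ((in0 XNOR (in1 XNOR in2)) NAND (in1 XNOR in2))
At in0=0, in1=0, in2=1, in3=0: circuit gives 0, formula gives 0.
At in0=0, in1=0, in2=0, in3=0: circuit gives 1, formula gives 1.
Agrees on all 16 inputs.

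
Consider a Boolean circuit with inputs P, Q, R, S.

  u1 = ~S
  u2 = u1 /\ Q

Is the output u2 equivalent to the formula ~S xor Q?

No

u1 = ~S
u2 = u1 /\ Q = ~S /\ Q
At P=0, Q=0, R=0, S=0: circuit gives 0, formula gives 1.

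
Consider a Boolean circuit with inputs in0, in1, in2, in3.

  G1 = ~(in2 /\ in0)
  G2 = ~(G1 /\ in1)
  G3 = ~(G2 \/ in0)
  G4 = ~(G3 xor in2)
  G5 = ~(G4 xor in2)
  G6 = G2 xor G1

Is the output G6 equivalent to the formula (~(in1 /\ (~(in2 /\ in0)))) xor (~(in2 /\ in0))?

G1 = ~(in2 /\ in0)
G2 = ~(G1 /\ in1) = ~((~(in2 /\ in0)) /\ in1)
G6 = G2 xor G1 = (~((~(in2 /\ in0)) /\ in1)) xor (~(in2 /\ in0))
At in0=0, in1=0, in2=0, in3=0: circuit gives 0, formula gives 0.
At in0=0, in1=1, in2=0, in3=0: circuit gives 1, formula gives 1.
Agrees on all 16 inputs.

Yes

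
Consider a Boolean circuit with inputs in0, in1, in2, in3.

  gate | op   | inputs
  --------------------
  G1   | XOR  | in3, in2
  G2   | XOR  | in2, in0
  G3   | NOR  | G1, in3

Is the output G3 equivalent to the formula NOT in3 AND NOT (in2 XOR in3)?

G1 = in3 XOR in2
G3 = G1 NOR in3 = (in3 XOR in2) NOR in3
At in0=0, in1=0, in2=0, in3=1: circuit gives 0, formula gives 0.
At in0=0, in1=0, in2=0, in3=0: circuit gives 1, formula gives 1.
Agrees on all 16 inputs.

Yes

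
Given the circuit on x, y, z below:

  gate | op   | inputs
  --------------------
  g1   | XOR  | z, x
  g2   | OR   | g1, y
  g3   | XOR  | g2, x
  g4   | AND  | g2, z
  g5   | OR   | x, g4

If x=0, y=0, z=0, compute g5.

g1 = 0 XOR 0 = 0
g2 = 0 OR 0 = 0
g4 = 0 AND 0 = 0
g5 = 0 OR 0 = 0

0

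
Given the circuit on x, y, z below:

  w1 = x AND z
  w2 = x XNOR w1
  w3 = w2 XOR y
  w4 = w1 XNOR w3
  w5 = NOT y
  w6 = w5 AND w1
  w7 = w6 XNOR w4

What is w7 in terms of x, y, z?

(NOT y AND (x AND z)) XNOR ((x AND z) XNOR ((x XNOR (x AND z)) XOR y))

w1 = x AND z
w2 = x XNOR w1 = x XNOR (x AND z)
w3 = w2 XOR y = (x XNOR (x AND z)) XOR y
w4 = w1 XNOR w3 = (x AND z) XNOR ((x XNOR (x AND z)) XOR y)
w5 = NOT y
w6 = w5 AND w1 = NOT y AND (x AND z)
w7 = w6 XNOR w4 = (NOT y AND (x AND z)) XNOR ((x AND z) XNOR ((x XNOR (x AND z)) XOR y))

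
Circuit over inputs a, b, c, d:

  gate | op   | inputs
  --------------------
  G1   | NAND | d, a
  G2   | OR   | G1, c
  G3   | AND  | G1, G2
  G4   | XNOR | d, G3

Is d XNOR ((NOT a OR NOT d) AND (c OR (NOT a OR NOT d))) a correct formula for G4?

G1 = d NAND a
G2 = G1 OR c = (d NAND a) OR c
G3 = G1 AND G2 = (d NAND a) AND ((d NAND a) OR c)
G4 = d XNOR G3 = d XNOR ((d NAND a) AND ((d NAND a) OR c))
At a=0, b=0, c=0, d=0: circuit gives 0, formula gives 0.
At a=0, b=0, c=0, d=1: circuit gives 1, formula gives 1.
Agrees on all 16 inputs.

Yes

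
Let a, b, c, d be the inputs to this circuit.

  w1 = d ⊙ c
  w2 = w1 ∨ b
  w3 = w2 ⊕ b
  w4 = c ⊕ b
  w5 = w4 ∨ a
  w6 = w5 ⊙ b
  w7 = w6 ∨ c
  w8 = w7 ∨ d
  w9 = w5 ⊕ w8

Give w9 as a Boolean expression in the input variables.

((c ⊕ b) ∨ a) ⊕ (((((c ⊕ b) ∨ a) ⊙ b) ∨ c) ∨ d)

w4 = c ⊕ b
w5 = w4 ∨ a = (c ⊕ b) ∨ a
w6 = w5 ⊙ b = ((c ⊕ b) ∨ a) ⊙ b
w7 = w6 ∨ c = (((c ⊕ b) ∨ a) ⊙ b) ∨ c
w8 = w7 ∨ d = ((((c ⊕ b) ∨ a) ⊙ b) ∨ c) ∨ d
w9 = w5 ⊕ w8 = ((c ⊕ b) ∨ a) ⊕ (((((c ⊕ b) ∨ a) ⊙ b) ∨ c) ∨ d)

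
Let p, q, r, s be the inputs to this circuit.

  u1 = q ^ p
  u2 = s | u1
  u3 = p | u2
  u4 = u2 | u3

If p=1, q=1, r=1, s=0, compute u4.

1

u1 = 1 ^ 1 = 0
u2 = 0 | 0 = 0
u3 = 1 | 0 = 1
u4 = 0 | 1 = 1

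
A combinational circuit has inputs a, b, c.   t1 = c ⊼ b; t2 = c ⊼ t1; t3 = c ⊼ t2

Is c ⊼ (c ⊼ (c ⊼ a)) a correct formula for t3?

t1 = c ⊼ b
t2 = c ⊼ t1 = c ⊼ (c ⊼ b)
t3 = c ⊼ t2 = c ⊼ (c ⊼ (c ⊼ b))
At a=0, b=1, c=1: circuit gives 0, formula gives 1.

No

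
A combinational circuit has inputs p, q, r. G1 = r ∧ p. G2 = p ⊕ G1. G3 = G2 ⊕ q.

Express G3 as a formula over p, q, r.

(p ⊕ (r ∧ p)) ⊕ q

G1 = r ∧ p
G2 = p ⊕ G1 = p ⊕ (r ∧ p)
G3 = G2 ⊕ q = (p ⊕ (r ∧ p)) ⊕ q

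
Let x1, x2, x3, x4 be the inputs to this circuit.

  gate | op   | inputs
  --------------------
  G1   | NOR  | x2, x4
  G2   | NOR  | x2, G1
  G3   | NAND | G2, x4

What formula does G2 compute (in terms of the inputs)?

G1 = x2 NOR x4
G2 = x2 NOR G1 = x2 NOR (x2 NOR x4)

x2 NOR (x2 NOR x4)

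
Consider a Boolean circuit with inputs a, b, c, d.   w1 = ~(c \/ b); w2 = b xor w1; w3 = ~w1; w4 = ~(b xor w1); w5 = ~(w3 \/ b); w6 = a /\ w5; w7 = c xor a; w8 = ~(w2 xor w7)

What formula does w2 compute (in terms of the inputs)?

b xor (~(c \/ b))

w1 = ~(c \/ b)
w2 = b xor w1 = b xor (~(c \/ b))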